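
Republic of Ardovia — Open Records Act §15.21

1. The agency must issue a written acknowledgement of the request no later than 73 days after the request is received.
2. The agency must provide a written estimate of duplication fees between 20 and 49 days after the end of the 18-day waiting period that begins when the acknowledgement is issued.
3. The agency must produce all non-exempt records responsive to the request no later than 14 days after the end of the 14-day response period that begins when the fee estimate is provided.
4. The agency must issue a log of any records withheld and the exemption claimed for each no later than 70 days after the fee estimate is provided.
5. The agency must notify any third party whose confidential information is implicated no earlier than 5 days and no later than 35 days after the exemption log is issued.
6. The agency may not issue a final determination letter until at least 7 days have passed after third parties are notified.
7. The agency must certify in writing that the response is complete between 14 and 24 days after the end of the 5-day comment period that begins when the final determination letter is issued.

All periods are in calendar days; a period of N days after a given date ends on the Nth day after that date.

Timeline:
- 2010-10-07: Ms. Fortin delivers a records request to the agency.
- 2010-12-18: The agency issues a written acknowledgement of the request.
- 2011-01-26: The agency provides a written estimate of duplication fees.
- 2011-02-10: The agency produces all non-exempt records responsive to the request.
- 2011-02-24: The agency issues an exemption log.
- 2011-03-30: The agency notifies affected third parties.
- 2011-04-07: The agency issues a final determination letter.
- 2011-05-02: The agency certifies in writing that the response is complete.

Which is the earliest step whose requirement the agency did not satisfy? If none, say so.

None — every step was satisfied

Step 1: 73 days after 2010-10-07 (when the request is received) is 2010-12-19; 2010-12-18 is within that limit.
Step 2: the window is 20–49 days after 2011-01-05 (end of the 18-day waiting period, which began when the acknowledgement is issued on 2010-12-18), so 2011-01-25 through 2011-02-23; done 2011-01-26 — within the window.
Step 3: 14 days after 2011-02-09 (end of the 14-day response period, which began when the fee estimate is provided on 2011-01-26) is 2011-02-23; 2011-02-10 is within that limit.
Step 4: 70 days after 2011-01-26 (when the fee estimate is provided) is 2011-04-06; 2011-02-24 is within that limit.
Step 5: the window is 5–35 days after 2011-02-24 (when the exemption log is issued), so 2011-03-01 through 2011-03-31; 2011-03-30 falls inside that range.
Step 6: the earliest permitted date is 7 days after 2011-03-30 (when third parties are notified), i.e. 2011-04-06; done 2011-04-07 — permitted.
Step 7: the window is 14–24 days after 2011-04-12 (end of the 5-day comment period, which began when the final determination letter is issued on 2011-04-07), so 2011-04-26 through 2011-05-06; 2011-05-02 falls inside that range.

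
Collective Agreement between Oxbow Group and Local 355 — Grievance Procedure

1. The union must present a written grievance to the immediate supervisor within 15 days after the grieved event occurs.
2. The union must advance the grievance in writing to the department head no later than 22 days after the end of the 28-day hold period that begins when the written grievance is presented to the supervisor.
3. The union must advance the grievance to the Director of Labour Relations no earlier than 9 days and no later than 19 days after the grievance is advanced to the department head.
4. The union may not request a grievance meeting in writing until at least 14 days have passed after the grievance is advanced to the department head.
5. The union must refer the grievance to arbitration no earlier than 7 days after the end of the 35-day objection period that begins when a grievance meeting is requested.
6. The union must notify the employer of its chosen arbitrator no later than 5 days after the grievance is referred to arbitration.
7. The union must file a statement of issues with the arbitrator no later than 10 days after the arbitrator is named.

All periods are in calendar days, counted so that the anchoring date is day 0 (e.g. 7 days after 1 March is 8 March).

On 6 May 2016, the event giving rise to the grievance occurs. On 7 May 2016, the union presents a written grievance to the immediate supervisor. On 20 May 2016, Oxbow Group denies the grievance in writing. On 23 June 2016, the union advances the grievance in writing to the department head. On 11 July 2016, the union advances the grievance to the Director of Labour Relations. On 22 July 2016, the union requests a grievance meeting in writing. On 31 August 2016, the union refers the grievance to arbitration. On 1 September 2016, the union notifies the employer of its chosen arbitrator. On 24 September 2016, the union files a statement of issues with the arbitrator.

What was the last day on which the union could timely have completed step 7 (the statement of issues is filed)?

11 September 2016

Step 7 runs from 1 September 2016, when the arbitrator is named. 10 days after 1 September 2016 is 11 September 2016.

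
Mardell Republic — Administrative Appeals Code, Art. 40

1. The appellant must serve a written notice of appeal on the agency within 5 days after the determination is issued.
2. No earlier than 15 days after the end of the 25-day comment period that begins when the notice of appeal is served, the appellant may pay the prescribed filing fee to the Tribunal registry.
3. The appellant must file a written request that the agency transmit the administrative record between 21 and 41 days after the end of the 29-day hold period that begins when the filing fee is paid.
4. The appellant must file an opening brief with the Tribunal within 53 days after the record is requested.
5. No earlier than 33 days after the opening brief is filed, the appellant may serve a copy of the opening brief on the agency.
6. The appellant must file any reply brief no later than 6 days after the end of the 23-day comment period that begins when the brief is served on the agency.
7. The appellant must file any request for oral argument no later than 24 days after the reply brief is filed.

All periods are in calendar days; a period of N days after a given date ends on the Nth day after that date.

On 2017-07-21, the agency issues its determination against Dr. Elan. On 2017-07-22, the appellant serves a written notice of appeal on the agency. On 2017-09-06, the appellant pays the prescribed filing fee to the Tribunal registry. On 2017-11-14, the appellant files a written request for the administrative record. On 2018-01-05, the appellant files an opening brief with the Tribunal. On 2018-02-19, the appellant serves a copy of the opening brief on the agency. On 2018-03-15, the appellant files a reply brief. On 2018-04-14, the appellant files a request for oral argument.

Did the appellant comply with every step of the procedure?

Step 1: 5 days after 2017-07-21 (when the determination is issued) is 2017-07-26; done 2017-07-22 — timely.
Step 2: the earliest permitted date is 15 days after 2017-08-16 (end of the 25-day comment period, which began when the notice of appeal is served on 2017-07-22), i.e. 2017-08-31; 2017-09-06 is on or after that date.
Step 3: the window is 21–41 days after 2017-10-05 (end of the 29-day hold period, which began when the filing fee is paid on 2017-09-06), so 2017-10-26 through 2017-11-15; done 2017-11-14, which is between those dates.
Step 4: 53 days after 2017-11-14 (when the record is requested) is 2018-01-06; completed 2018-01-05, before the deadline.
Step 5: the earliest permitted date is 33 days after 2018-01-05 (when the opening brief is filed), i.e. 2018-02-07; done 2018-02-19, after the minimum wait.
Step 6: 6 days after 2018-03-14 (end of the 23-day comment period, which began when the brief is served on the agency on 2018-02-19) is 2018-03-20; 2018-03-15 is within that limit.
Step 7: 24 days after 2018-03-15 (when the reply brief is filed) is 2018-04-08; done 2018-04-14 — 6 days late.
No need to go further; step 7 was not satisfied.

No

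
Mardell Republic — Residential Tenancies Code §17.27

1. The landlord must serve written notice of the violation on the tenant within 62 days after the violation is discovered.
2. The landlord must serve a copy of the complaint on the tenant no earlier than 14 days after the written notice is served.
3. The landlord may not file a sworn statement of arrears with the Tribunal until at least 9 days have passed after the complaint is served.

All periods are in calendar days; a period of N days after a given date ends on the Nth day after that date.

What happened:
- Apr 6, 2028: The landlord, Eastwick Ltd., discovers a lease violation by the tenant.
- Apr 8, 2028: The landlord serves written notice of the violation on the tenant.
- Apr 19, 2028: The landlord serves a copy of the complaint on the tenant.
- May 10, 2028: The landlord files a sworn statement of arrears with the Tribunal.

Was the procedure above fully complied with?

Step 1: 62 days after Apr 6, 2028 (when the violation is discovered) is Jun 7, 2028; done Apr 8, 2028 — timely.
Step 2: the earliest permitted date is 14 days after Apr 8, 2028 (when the written notice is served), i.e. Apr 22, 2028; done Apr 19, 2028 — 3 days too early.
Later steps need not be reached.

No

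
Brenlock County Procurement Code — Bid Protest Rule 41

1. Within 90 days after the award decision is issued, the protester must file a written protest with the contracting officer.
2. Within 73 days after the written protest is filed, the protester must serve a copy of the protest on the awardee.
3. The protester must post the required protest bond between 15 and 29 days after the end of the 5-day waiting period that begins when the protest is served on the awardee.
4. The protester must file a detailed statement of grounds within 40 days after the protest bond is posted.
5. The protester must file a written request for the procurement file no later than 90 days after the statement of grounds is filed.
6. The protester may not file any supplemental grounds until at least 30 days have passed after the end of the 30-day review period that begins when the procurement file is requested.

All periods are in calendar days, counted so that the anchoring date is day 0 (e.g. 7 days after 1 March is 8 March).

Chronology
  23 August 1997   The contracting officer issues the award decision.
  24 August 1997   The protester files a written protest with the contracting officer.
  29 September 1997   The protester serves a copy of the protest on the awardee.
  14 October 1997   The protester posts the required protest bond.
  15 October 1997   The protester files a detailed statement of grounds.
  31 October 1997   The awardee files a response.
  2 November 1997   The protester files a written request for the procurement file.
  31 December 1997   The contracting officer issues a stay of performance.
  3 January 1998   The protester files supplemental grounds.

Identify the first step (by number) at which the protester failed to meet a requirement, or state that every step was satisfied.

Step 3

(1) due by 23 August 1997 + 90 days = 21 November 1997; completed 24 August 1997, before the deadline.
(2) due by 24 August 1997 + 73 days = 5 November 1997; completed 29 September 1997, before the deadline.
(3) the permitted window runs from 4 October 1997 + 15 = 19 October 1997 to 4 October 1997 + 29 = 2 November 1997; 14 October 1997 is 5 days too early.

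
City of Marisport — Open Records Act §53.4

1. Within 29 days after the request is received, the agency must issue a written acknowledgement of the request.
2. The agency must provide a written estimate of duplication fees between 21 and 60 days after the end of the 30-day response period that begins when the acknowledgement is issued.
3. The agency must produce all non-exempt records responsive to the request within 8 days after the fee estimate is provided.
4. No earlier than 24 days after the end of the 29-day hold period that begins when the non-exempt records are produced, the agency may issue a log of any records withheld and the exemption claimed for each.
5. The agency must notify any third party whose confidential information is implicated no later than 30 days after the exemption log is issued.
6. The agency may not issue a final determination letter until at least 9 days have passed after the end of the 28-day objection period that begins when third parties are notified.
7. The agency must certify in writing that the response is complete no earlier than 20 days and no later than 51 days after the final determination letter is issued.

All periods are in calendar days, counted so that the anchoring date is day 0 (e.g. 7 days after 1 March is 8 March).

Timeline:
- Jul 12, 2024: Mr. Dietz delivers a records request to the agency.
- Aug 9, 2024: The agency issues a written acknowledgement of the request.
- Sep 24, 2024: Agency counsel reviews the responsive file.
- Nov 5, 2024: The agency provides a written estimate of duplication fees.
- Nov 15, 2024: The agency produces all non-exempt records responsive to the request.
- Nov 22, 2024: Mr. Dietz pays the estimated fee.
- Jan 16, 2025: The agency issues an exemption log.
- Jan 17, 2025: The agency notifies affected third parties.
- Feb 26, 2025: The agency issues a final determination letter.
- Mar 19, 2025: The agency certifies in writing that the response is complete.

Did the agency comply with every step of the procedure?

No

Step 1 — counting 29 days from Jul 12, 2024 (when the request is received) gives a deadline of Aug 10, 2024; Aug 9, 2024 is within that limit.
Step 2 — 21 and 60 days from Sep 8, 2024 (end of the 30-day response period, which began when the acknowledgement is issued on Aug 9, 2024) are Sep 29, 2024 and Nov 7, 2024 respectively; done Nov 5, 2024 — within the window.
Step 3 — counting 8 days from Nov 5, 2024 (when the fee estimate is provided) gives a deadline of Nov 13, 2024; Nov 15, 2024 misses that deadline by 2 days.
The analysis stops there.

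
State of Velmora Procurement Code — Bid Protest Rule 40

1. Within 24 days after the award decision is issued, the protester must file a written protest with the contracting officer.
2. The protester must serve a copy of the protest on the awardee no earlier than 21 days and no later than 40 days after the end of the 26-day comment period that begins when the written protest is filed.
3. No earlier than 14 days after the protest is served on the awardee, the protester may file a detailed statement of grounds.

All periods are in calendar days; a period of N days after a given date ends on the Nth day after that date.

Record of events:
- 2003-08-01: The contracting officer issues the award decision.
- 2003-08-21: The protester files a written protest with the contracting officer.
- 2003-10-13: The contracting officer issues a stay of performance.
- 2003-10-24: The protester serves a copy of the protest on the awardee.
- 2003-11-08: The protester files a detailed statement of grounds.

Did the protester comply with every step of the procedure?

(1) due by 2003-08-01 + 24 days = 2003-08-25; 2003-08-21 is within that limit.
(2) the permitted window runs from 2003-09-16 + 21 = 2003-10-07 to 2003-09-16 + 40 = 2003-10-26; done 2003-10-24, which is between those dates.
(3) permitted from 2003-10-24 + 14 days = 2003-11-07 onward; done 2003-11-08 — permitted.

Yes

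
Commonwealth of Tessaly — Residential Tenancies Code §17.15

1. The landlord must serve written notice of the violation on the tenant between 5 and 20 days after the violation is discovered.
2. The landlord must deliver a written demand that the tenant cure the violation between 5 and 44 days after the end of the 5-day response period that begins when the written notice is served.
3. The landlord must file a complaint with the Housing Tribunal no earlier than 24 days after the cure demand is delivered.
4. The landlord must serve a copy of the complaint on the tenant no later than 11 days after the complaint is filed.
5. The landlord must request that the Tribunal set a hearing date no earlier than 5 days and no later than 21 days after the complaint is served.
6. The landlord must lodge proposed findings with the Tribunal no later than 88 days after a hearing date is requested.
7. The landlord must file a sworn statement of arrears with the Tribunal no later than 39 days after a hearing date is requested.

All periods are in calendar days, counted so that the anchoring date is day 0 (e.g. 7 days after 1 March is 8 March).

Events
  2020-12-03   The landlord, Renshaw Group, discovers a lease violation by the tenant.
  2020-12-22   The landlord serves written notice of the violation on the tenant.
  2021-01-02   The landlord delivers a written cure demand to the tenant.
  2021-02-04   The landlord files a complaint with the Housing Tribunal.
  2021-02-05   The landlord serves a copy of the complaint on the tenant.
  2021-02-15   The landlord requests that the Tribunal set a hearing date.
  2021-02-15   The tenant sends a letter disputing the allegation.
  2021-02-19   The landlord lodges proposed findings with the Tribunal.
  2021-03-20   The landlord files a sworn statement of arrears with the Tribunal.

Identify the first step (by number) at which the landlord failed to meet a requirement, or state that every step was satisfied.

None — every step was satisfied

Step 1 — 5 and 20 days from 2020-12-03 (when the violation is discovered) are 2020-12-08 and 2020-12-23 respectively; 2020-12-22 falls inside that range.
Step 2 — 5 and 44 days from 2020-12-27 (end of the 5-day response period, which began when the written notice is served on 2020-12-22) are 2021-01-01 and 2021-02-09 respectively; done 2021-01-02 — within the window.
Step 3 — must wait 24 days from 2021-01-02 (when the cure demand is delivered), so not before 2021-01-26; done 2021-02-04, after the minimum wait.
Step 4 — counting 11 days from 2021-02-04 (when the complaint is filed) gives a deadline of 2021-02-15; completed 2021-02-05, before the deadline.
Step 5 — 5 and 21 days from 2021-02-05 (when the complaint is served) are 2021-02-10 and 2021-02-26 respectively; done 2021-02-15 — within the window.
Step 6 — counting 88 days from 2021-02-15 (when a hearing date is requested) gives a deadline of 2021-05-14; completed 2021-02-19, before the deadline.
Step 7 — counting 39 days from 2021-02-15 (when a hearing date is requested) gives a deadline of 2021-03-26; completed 2021-03-20, before the deadline.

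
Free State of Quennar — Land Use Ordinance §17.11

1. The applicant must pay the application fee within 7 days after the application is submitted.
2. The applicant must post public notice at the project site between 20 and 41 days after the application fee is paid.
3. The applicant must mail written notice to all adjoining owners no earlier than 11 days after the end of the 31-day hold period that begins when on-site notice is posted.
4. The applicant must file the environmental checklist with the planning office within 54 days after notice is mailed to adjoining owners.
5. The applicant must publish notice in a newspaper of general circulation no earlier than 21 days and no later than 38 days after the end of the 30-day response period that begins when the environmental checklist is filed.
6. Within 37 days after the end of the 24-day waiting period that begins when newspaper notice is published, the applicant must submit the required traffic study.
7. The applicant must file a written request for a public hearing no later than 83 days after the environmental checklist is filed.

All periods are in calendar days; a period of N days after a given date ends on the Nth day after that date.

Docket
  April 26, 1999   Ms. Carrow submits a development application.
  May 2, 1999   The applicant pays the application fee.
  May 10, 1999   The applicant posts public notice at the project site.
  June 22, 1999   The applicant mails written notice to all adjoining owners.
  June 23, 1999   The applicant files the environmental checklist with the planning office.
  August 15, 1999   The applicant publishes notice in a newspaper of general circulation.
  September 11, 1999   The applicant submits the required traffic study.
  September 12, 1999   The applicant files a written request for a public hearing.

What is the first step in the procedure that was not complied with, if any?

Step 2

Step 1: 7 days after April 26, 1999 (when the application is submitted) is May 3, 1999; May 2, 1999 is within that limit.
Step 2: the window is 20–41 days after May 2, 1999 (when the application fee is paid), so May 22, 1999 through June 12, 1999; May 10, 1999 is 12 days too early.
The procedure was therefore not followed at step 2.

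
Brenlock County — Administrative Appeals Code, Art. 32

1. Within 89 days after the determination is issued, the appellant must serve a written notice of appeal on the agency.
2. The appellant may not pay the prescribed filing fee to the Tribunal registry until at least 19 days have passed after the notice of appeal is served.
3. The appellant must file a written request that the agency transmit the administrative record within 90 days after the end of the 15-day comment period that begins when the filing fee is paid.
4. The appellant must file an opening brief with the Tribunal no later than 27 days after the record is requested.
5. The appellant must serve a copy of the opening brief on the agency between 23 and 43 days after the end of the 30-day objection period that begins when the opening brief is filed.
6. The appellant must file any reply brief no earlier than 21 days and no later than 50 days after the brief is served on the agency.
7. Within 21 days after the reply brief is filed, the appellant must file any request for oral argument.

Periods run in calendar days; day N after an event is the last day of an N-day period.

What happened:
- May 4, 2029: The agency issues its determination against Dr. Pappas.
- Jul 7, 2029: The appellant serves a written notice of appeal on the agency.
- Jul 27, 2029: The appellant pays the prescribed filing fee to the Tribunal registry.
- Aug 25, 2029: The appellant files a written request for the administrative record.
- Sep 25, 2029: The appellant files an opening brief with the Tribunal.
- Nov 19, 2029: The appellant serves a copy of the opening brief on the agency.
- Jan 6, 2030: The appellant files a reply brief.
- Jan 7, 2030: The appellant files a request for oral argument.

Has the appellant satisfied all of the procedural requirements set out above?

No

(1) due by May 4, 2029 + 89 days = Aug 1, 2029; completed Jul 7, 2029, before the deadline.
(2) permitted from Jul 7, 2029 + 19 days = Jul 26, 2029 onward; Jul 27, 2029 is on or after that date.
(3) due by Aug 11, 2029 + 90 days = Nov 9, 2029; done Aug 25, 2029 — timely.
(4) due by Aug 25, 2029 + 27 days = Sep 21, 2029; Sep 25, 2029 misses that deadline by 4 days.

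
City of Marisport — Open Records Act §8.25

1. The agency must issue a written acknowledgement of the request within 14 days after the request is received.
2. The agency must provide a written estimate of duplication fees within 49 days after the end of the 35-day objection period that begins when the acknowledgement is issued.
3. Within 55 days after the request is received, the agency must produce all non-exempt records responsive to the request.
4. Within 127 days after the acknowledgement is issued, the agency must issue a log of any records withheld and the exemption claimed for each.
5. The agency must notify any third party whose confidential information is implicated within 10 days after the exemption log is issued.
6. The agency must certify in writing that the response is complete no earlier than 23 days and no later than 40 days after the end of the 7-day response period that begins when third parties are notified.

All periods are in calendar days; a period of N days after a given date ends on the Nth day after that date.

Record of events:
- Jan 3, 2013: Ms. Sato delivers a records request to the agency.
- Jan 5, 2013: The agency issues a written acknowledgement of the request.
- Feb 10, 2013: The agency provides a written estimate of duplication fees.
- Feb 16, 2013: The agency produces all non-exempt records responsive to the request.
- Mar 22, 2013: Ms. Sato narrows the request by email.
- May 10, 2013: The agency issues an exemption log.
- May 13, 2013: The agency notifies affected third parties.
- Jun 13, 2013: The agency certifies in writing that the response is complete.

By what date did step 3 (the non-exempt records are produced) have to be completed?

Step 3 runs from Jan 3, 2013, when the request is received. 55 days after Jan 3, 2013 is Feb 27, 2013.

Feb 27, 2013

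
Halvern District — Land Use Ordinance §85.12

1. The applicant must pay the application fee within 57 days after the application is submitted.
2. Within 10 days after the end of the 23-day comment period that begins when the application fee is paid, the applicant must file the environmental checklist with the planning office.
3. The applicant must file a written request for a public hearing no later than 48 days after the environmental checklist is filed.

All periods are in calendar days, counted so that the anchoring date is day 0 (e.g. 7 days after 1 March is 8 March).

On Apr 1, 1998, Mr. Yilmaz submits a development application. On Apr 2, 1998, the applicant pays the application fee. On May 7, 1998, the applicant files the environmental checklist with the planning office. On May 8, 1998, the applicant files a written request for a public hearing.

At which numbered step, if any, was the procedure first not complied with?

Step 2

Step 1 — counting 57 days from Apr 1, 1998 (when the application is submitted) gives a deadline of May 28, 1998; Apr 2, 1998 is within that limit.
Step 2 — counting 10 days from Apr 25, 1998 (end of the 23-day comment period, which began when the application fee is paid on Apr 2, 1998) gives a deadline of May 5, 1998; May 7, 1998 misses that deadline by 2 days.
Later steps need not be reached.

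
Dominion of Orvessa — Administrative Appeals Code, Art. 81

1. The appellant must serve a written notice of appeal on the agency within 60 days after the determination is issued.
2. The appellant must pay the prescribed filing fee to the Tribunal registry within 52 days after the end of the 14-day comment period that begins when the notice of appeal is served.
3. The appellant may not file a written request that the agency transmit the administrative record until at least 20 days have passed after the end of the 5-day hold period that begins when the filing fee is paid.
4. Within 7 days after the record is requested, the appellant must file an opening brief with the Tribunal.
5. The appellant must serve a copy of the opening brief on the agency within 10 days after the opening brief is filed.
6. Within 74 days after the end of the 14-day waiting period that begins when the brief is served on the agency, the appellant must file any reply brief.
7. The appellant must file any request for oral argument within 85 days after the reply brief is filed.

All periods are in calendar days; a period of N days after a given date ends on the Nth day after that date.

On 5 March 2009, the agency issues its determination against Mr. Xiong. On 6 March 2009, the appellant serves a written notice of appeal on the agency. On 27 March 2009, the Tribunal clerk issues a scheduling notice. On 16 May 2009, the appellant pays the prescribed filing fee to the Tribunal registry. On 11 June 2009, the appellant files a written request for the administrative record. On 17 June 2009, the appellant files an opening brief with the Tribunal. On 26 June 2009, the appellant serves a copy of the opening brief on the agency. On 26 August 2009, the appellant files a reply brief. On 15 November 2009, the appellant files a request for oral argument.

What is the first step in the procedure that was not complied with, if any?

(1) due by 5 March 2009 + 60 days = 4 May 2009; done 6 March 2009 — timely.
(2) due by 20 March 2009 + 52 days = 11 May 2009; 16 May 2009 misses that deadline by 5 days.

Step 2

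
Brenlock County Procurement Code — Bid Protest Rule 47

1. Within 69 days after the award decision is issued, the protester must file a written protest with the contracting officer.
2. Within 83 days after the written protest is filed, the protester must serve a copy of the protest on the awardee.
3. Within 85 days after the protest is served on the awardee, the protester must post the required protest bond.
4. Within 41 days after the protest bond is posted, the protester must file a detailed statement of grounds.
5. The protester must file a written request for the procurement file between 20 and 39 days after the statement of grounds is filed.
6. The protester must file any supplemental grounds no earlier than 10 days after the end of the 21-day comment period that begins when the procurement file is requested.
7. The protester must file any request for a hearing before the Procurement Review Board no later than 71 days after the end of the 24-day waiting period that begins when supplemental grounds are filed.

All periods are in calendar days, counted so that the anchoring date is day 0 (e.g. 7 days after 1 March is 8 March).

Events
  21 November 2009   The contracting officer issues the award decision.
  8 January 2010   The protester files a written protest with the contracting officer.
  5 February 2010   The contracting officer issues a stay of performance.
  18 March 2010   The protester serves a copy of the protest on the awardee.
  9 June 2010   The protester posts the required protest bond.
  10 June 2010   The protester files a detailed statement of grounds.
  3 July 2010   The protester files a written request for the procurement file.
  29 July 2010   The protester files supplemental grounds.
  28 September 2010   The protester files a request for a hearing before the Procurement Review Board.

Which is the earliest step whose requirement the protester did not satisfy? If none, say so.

Step 1: 69 days after 21 November 2009 (when the award decision is issued) is 29 January 2010; 8 January 2010 is within that limit.
Step 2: 83 days after 8 January 2010 (when the written protest is filed) is 1 April 2010; 18 March 2010 is within that limit.
Step 3: 85 days after 18 March 2010 (when the protest is served on the awardee) is 11 June 2010; 9 June 2010 is within that limit.
Step 4: 41 days after 9 June 2010 (when the protest bond is posted) is 20 July 2010; 10 June 2010 is within that limit.
Step 5: the window is 20–39 days after 10 June 2010 (when the statement of grounds is filed), so 30 June 2010 through 19 July 2010; done 3 July 2010 — within the window.
Step 6: the earliest permitted date is 10 days after 24 July 2010 (end of the 21-day comment period, which began when the procurement file is requested on 3 July 2010), i.e. 3 August 2010; done 29 July 2010 — 5 days too early.
No need to go further; step 6 was not satisfied.

Step 6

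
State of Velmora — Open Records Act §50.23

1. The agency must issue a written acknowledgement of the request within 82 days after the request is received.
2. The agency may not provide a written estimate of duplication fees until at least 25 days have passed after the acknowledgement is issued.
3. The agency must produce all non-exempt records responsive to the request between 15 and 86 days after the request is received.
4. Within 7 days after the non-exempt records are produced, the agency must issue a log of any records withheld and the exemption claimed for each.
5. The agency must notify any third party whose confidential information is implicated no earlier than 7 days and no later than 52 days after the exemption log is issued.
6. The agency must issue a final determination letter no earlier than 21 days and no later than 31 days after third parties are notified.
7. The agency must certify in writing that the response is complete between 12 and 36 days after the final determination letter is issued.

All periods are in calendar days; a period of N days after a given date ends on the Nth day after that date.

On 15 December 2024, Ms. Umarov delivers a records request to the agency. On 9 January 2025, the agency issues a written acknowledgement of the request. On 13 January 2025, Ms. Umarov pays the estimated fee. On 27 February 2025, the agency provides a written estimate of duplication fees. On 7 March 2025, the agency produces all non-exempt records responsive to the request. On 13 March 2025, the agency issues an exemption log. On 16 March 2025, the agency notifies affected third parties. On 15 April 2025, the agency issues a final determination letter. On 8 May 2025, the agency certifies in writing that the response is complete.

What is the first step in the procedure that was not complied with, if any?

Step 5

Step 1 — counting 82 days from 15 December 2024 (when the request is received) gives a deadline of 7 March 2025; completed 9 January 2025, before the deadline.
Step 2 — must wait 25 days from 9 January 2025 (when the acknowledgement is issued), so not before 3 February 2025; 27 February 2025 is on or after that date.
Step 3 — 15 and 86 days from 15 December 2024 (when the request is received) are 30 December 2024 and 11 March 2025 respectively; done 7 March 2025, which is between those dates.
Step 4 — counting 7 days from 7 March 2025 (when the non-exempt records are produced) gives a deadline of 14 March 2025; 13 March 2025 is within that limit.
Step 5 — 7 and 52 days from 13 March 2025 (when the exemption log is issued) are 20 March 2025 and 4 May 2025 respectively; 16 March 2025 is 4 days too early.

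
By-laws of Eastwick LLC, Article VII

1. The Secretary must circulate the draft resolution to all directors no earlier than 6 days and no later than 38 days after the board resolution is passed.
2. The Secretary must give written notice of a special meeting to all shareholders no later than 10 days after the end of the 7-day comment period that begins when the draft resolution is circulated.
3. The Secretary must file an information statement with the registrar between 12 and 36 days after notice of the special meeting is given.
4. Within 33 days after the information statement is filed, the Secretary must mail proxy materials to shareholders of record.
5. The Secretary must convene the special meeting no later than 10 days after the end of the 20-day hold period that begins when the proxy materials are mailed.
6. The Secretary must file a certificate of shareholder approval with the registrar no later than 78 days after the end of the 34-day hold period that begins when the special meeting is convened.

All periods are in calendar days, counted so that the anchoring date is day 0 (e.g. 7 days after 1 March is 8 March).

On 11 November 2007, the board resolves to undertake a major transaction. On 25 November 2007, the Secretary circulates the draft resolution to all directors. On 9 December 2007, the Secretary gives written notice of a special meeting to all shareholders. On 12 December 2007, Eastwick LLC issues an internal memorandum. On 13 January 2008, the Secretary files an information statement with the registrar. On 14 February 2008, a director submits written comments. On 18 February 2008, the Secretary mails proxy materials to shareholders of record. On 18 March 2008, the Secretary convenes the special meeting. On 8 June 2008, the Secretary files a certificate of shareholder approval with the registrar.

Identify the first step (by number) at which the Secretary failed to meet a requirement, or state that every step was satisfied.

Step 1: the window is 6–38 days after 11 November 2007 (when the board resolution is passed), so 17 November 2007 through 19 December 2007; done 25 November 2007, which is between those dates.
Step 2: 10 days after 2 December 2007 (end of the 7-day comment period, which began when the draft resolution is circulated on 25 November 2007) is 12 December 2007; done 9 December 2007 — timely.
Step 3: the window is 12–36 days after 9 December 2007 (when notice of the special meeting is given), so 21 December 2007 through 14 January 2008; done 13 January 2008 — within the window.
Step 4: 33 days after 13 January 2008 (when the information statement is filed) is 15 February 2008; 18 February 2008 misses that deadline by 3 days.

Step 4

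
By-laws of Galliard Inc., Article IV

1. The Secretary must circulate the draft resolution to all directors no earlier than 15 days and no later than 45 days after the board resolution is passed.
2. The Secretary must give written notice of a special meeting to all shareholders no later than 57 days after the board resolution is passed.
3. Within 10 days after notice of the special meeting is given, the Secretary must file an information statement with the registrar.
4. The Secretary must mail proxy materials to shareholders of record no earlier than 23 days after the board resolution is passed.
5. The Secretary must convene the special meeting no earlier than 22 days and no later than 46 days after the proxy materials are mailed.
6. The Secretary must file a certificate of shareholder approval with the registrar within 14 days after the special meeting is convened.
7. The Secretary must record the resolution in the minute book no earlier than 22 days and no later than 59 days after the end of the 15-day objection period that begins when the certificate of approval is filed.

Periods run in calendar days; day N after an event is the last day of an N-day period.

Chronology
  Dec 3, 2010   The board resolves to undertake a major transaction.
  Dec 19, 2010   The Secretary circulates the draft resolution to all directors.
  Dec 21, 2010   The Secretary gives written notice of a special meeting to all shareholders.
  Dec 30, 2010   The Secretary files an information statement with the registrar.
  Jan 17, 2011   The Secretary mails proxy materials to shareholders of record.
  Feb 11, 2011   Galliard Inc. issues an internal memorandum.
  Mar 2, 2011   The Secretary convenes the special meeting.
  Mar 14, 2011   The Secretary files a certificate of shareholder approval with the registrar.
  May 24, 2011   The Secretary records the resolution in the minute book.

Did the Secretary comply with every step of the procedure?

Step 1 — 15 and 45 days from Dec 3, 2010 (when the board resolution is passed) are Dec 18, 2010 and Jan 17, 2011 respectively; done Dec 19, 2010, which is between those dates.
Step 2 — counting 57 days from Dec 3, 2010 (when the board resolution is passed) gives a deadline of Jan 29, 2011; completed Dec 21, 2010, before the deadline.
Step 3 — counting 10 days from Dec 21, 2010 (when notice of the special meeting is given) gives a deadline of Dec 31, 2010; Dec 30, 2010 is within that limit.
Step 4 — must wait 23 days from Dec 3, 2010 (when the board resolution is passed), so not before Dec 26, 2010; done Jan 17, 2011 — permitted.
Step 5 — 22 and 46 days from Jan 17, 2011 (when the proxy materials are mailed) are Feb 8, 2011 and Mar 4, 2011 respectively; Mar 2, 2011 falls inside that range.
Step 6 — counting 14 days from Mar 2, 2011 (when the special meeting is convened) gives a deadline of Mar 16, 2011; completed Mar 14, 2011, before the deadline.
Step 7 — 22 and 59 days from Mar 29, 2011 (end of the 15-day objection period, which began when the certificate of approval is filed on Mar 14, 2011) are Apr 20, 2011 and May 27, 2011 respectively; done May 24, 2011, which is between those dates.

Yes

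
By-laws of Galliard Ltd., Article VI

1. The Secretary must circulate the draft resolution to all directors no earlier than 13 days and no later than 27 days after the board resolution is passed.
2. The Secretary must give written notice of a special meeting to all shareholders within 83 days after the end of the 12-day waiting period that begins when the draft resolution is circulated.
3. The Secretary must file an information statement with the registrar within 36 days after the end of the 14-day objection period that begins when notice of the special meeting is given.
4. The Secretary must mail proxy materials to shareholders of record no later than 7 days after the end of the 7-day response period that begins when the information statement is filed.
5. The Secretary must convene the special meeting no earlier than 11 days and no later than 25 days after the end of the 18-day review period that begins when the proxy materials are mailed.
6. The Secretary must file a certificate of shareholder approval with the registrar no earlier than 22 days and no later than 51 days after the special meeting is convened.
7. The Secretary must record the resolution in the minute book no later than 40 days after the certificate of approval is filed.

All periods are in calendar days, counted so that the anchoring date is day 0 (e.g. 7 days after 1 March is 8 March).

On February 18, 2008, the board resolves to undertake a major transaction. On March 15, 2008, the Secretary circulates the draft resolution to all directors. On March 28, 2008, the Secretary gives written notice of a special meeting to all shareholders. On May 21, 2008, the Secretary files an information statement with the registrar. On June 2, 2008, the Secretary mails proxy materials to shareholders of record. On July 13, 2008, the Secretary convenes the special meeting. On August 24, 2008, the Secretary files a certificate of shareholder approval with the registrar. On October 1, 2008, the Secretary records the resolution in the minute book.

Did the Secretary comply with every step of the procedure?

No

(1) the permitted window runs from February 18, 2008 + 13 = March 2, 2008 to February 18, 2008 + 27 = March 16, 2008; done March 15, 2008, which is between those dates.
(2) due by March 27, 2008 + 83 days = June 18, 2008; done March 28, 2008 — timely.
(3) due by April 11, 2008 + 36 days = May 17, 2008; done May 21, 2008 — 4 days late.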